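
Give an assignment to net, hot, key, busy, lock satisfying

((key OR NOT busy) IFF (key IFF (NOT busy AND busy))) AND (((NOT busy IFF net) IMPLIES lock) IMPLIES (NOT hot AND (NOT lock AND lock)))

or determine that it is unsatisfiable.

net=T; hot=F; key=F; busy=F; lock=F

  (key OR NOT busy) IFF (key IFF (NOT busy AND busy)) = True
    key OR NOT busy = True
      NOT busy = True
    key IFF (NOT busy AND busy) = True
      NOT busy AND busy = False
        NOT busy = True
  ((NOT busy IFF net) IMPLIES lock) IMPLIES (NOT hot AND (NOT lock AND lock)) = True
    (NOT busy IFF net) IMPLIES lock = False
      NOT busy IFF net = True
        NOT busy = True
    NOT hot AND (NOT lock AND lock) = False
      NOT hot = True
      NOT lock AND lock = False
        NOT lock = True
Both conjuncts True, so the formula holds.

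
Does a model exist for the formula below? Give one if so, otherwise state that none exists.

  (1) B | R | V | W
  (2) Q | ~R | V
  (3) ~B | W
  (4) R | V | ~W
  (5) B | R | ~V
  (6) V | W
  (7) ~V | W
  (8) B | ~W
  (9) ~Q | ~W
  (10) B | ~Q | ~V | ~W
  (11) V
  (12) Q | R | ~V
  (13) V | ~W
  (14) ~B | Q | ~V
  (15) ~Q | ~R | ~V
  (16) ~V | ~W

Case V = True:
  (~V | W) forces W = True.
  Clause (~V | ~W) is falsified — contradiction.
Case V = False:
  Clause (V) is falsified — contradiction.
Both cases fail, so the formula is unsatisfiable.

The formula is unsatisfiable.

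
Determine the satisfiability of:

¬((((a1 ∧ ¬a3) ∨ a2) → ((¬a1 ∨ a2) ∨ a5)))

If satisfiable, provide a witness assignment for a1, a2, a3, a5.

a1: True, a2: False, a3: False, a5: False

  ¬((((a1 ∧ ¬a3) ∨ a2) → ((¬a1 ∨ a2) ∨ a5))) = True
    ((a1 ∧ ¬a3) ∨ a2) → ((¬a1 ∨ a2) ∨ a5) = False
      (a1 ∧ ¬a3) ∨ a2 = True
        a1 ∧ ¬a3 = True
          ¬a3 = True
      (¬a1 ∨ a2) ∨ a5 = False
        ¬a1 ∨ a2 = False
          ¬a1 = False
The formula evaluates to True.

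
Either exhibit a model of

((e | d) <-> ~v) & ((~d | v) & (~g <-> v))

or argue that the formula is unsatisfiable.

e: True, v: False, g: True, d: False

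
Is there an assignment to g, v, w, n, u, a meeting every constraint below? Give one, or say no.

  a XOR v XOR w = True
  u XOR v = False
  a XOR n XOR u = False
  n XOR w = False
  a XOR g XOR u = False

Adding constraints 1, 2, 3, 4 mod 2: every variable appears an even number of times on the left, so the left side is 0.
But the right sides sum to 1 (mod 2). 0 ≠ 1 — the system is inconsistent.

UNSATISFIABLE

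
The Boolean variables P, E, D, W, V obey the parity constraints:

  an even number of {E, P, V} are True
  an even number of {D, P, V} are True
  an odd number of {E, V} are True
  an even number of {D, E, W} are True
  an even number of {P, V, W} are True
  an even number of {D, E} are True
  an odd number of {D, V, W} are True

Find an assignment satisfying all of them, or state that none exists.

P=T; E=F; D=F; W=F; V=T

{E, P, V}: 2 true → even ✓
{D, P, V}: 2 true → even ✓
{E, V}: 1 true → odd ✓
{D, E, W}: 0 true → even ✓
{P, V, W}: 2 true → even ✓
{D, E}: 0 true → even ✓
{D, V, W}: 1 true → odd ✓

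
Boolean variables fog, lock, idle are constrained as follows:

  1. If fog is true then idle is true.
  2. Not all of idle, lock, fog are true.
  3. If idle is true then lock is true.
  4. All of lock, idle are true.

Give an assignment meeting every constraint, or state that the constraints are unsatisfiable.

fog = False; lock = True; idle = True

  (1) fog=F ⇒ idle: vacuous ✓
  (2) {idle, lock, fog}: 2/3 true — not all ✓
  (3) idle=T ⇒ lock: T ✓
  (4) {lock, idle}: all 2 true ✓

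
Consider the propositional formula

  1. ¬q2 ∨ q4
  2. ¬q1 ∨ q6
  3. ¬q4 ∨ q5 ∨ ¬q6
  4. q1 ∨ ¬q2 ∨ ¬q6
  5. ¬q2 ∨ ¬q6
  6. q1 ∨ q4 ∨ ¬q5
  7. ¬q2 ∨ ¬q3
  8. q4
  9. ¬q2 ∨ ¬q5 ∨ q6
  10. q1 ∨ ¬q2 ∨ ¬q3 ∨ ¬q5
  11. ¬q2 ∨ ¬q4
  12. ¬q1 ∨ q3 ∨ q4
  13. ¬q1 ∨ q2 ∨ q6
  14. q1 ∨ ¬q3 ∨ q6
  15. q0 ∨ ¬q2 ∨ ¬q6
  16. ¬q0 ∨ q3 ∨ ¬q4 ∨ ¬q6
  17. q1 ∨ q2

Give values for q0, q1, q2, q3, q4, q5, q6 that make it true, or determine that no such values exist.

q0 = False, q1 = True, q2 = False, q3 = False, q4 = True, q5 = True, q6 = True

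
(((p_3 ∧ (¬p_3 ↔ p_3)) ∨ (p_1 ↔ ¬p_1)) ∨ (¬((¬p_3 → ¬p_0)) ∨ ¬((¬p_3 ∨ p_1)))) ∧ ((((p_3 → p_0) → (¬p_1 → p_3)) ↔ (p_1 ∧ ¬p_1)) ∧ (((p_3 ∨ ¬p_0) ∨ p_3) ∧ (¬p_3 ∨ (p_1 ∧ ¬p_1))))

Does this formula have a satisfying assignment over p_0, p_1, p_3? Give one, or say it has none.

The formula is unsatisfiable.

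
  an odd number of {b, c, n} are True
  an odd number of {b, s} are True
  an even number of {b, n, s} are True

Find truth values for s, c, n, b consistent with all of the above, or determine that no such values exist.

s: False; c: True; n: True; b: True

{b, c, n}: 3 true → odd ✓
{b, s}: 1 true → odd ✓
{b, n, s}: 2 true → even ✓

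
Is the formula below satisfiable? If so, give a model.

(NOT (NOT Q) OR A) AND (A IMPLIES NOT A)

Q=T, A=F

  NOT (NOT Q) OR A = True
    NOT (NOT Q) = True
      NOT Q = False
  A IMPLIES NOT A = True
    NOT A = True
Both conjuncts True, so the formula holds.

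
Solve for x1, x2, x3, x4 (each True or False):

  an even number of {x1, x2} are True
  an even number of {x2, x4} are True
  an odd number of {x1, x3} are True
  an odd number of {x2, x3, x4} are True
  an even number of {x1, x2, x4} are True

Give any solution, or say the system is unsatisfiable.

x1 = False, x2 = False, x3 = True, x4 = False

{x1, x2}: 0 true → even ✓
{x2, x4}: 0 true → even ✓
{x1, x3}: 1 true → odd ✓
{x2, x3, x4}: 1 true → odd ✓
{x1, x2, x4}: 0 true → even ✓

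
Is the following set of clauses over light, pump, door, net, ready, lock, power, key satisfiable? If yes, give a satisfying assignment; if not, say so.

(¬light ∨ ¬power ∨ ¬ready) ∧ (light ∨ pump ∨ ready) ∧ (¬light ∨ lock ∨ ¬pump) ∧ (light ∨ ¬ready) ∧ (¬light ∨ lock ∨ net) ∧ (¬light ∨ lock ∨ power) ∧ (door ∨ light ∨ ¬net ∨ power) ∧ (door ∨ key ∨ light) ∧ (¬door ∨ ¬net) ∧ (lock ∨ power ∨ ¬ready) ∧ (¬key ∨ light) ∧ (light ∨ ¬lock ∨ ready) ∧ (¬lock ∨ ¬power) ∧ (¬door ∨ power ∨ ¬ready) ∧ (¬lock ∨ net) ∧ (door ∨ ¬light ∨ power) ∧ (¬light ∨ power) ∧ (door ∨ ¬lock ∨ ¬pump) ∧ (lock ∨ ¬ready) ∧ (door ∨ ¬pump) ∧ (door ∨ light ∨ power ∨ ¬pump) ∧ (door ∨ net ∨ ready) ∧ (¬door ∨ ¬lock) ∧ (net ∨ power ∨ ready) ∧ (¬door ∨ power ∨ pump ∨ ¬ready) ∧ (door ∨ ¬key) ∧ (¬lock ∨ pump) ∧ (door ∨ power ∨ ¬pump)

Set light = False.
  then (light ∨ ¬ready) forces ready = False.
  then (¬key ∨ light) forces key = False.
  then (light ∨ ¬lock ∨ ready) forces lock = False.
  then (light ∨ pump ∨ ready) forces pump = True.
  then (door ∨ key ∨ light) forces door = True.
  then (¬door ∨ ¬net) forces net = False.
  then (net ∨ power ∨ ready) forces power = True.
All clauses satisfied.

light = False; pump = True; door = True; net = False; ready = False; lock = False; power = True; key = False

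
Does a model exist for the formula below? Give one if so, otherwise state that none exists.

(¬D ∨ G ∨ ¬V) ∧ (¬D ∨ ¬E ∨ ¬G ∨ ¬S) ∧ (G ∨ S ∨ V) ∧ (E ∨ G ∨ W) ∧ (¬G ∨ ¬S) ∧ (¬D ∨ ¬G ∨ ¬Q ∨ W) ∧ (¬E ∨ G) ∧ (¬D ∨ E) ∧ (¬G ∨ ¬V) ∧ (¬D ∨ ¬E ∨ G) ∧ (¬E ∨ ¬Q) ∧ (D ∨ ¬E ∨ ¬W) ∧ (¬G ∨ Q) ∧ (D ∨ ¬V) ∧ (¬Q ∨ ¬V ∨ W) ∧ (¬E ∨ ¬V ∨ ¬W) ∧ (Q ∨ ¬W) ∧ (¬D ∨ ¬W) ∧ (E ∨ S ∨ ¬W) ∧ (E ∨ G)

Q: True; S: False; D: False; G: True; V: False; E: False; W: False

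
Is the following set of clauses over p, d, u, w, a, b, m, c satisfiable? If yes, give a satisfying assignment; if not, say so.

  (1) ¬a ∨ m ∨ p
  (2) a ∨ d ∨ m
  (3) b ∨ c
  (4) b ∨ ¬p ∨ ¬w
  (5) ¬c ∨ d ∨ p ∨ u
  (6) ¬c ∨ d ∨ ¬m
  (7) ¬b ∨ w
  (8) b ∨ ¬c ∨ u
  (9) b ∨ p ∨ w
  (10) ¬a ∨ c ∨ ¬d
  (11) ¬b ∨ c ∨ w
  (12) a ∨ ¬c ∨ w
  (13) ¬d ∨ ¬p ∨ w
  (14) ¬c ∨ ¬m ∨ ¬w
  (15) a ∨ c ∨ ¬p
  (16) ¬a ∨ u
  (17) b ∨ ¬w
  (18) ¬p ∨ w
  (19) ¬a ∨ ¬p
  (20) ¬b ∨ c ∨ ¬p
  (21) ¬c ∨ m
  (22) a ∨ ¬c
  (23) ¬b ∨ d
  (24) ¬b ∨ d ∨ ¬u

p=F; d=T; u=T; w=T; a=F; b=T; m=T; c=F

Try p = True:
  (¬p ∨ w) forces w = True.
  (b ∨ ¬p ∨ ¬w) forces b = True.
  (¬a ∨ ¬p) forces a = False.
  (a ∨ c ∨ ¬p) forces c = True.
  clause (a ∨ ¬c) is falsified — backtrack.
So p = False.
Set d = True.
Set u = True.
Set w = True.
  then (b ∨ ¬w) forces b = True.
Set a = False.
  then (a ∨ ¬c) forces c = False.
Set m = True.
All clauses satisfied.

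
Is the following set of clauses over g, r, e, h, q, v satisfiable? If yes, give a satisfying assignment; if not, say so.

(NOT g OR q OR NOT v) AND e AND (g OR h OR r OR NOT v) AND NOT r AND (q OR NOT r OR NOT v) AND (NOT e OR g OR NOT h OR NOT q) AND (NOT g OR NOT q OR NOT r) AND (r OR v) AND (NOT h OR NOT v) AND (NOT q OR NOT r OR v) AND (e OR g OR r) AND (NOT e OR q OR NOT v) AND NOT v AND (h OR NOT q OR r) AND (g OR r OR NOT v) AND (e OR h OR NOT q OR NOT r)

Case r = True:
  Clause (NOT r) is falsified — contradiction.
Case r = False:
  (e) forces e = True.
  (r OR v) forces v = True.
  Clause (NOT v) is falsified — contradiction.
Both cases fail, so the formula is unsatisfiable.

Unsatisfiable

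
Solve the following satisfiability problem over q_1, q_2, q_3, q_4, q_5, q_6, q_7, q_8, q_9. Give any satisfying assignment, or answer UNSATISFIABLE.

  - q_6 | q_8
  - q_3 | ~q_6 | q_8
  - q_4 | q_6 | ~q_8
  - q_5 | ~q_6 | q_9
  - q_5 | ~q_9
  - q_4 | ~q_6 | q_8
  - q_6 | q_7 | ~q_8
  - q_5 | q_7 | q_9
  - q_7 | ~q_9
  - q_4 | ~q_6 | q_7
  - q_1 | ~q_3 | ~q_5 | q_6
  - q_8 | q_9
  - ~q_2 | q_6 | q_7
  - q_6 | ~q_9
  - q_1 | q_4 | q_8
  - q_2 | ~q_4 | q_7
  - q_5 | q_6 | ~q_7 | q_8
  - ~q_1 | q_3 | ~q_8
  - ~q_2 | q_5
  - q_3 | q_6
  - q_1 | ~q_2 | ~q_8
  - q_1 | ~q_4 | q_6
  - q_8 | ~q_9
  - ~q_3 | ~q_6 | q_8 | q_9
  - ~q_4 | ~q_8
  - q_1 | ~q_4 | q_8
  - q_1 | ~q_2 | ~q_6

Set q_1 = True.
Set q_2 = False.
Try q_3 = False:
  (~q_1 | q_3 | ~q_8) forces q_8 = False.
  (q_6 | q_8) forces q_6 = True.
  clause (q_3 | ~q_6 | q_8) is falsified — backtrack.
So q_3 = True.
Set q_4 = False.
Try q_5 = False:
  (q_5 | ~q_9) forces q_9 = False.
  (q_5 | ~q_6 | q_9) forces q_6 = False.
  (q_6 | q_8) forces q_8 = True.
  clause (q_4 | q_6 | ~q_8) is falsified — backtrack.
So q_5 = True.
Set q_6 = True.
  then (q_4 | ~q_6 | q_8) forces q_8 = True.
  then (q_4 | ~q_6 | q_7) forces q_7 = True.
Set q_9 = True.
All clauses satisfied.

q_1 = True, q_2 = False, q_3 = True, q_4 = False, q_5 = True, q_6 = True, q_7 = True, q_8 = True, q_9 = True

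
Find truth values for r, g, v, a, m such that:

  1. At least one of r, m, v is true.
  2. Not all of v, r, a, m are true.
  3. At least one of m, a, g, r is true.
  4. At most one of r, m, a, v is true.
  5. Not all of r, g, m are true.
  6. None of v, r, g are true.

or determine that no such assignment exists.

r: False, g: False, v: False, a: False, m: True

  (1) {r, m, v}: 1 true — at least one ✓
  (2) {v, r, a, m}: 1/4 true — not all ✓
  (3) {m, a, g, r}: 1 true — at least one ✓
  (4) {r, m, a, v}: 1 true — at most one ✓
  (5) {r, g, m}: 1/3 true — not all ✓
  (6) {v, r, g}: 0 true — none ✓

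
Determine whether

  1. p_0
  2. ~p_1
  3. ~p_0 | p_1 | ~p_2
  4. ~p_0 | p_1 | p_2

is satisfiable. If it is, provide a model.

Case p_0 = True:
  (~p_1) forces p_1 = False.
  (~p_0 | p_1 | ~p_2) forces p_2 = False.
  Clause (~p_0 | p_1 | p_2) is falsified — contradiction.
Case p_0 = False:
  Clause (p_0) is falsified — contradiction.
Both cases fail, so the formula is unsatisfiable.

Unsatisfiable — no assignment works.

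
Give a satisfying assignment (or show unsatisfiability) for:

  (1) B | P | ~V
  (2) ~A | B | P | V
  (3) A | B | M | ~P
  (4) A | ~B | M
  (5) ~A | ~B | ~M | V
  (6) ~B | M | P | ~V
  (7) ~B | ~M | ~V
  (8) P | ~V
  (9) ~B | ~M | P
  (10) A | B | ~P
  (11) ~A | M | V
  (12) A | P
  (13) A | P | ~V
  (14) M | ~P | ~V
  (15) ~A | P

Set M = True.
Set A = False.
  then (A | P) forces P = True.
  then (A | B | ~P) forces B = True.
  then (~B | ~M | ~V) forces V = False.
All clauses satisfied.

M = True, A = False, B = True, V = False, P = True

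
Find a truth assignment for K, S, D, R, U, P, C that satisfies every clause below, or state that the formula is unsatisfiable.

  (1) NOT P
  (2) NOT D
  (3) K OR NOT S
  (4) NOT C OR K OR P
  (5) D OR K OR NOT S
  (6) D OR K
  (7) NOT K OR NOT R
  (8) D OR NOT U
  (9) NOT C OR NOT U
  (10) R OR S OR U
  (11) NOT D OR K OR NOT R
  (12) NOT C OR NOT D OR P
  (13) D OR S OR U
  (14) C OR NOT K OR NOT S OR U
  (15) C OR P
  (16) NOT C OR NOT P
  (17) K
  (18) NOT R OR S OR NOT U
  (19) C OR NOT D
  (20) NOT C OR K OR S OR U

Unit clause (NOT P) forces P = False.
Unit clause (NOT D) forces D = False.
In (D OR K) only K is left, so K = True.
In (NOT K OR NOT R) only NOT R is left, so R = False.
In (D OR NOT U) only NOT U is left, so U = False.
In (R OR S OR U) only S is left, so S = True.
In (C OR NOT K OR NOT S OR U) only C is left, so C = True.
All clauses satisfied.

K = True, S = True, D = False, R = False, U = False, P = False, C = True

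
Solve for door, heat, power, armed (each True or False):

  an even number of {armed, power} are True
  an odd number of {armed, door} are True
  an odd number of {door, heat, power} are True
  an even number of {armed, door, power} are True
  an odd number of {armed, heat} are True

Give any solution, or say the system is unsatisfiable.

door=F, heat=F, power=T, armed=T

{armed, power}: 2 true → even ✓
{armed, door}: 1 true → odd ✓
{door, heat, power}: 1 true → odd ✓
{armed, door, power}: 2 true → even ✓
{armed, heat}: 1 true → odd ✓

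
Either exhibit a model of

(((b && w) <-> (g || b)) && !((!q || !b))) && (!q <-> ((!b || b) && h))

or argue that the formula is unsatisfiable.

g=T, w=T, h=F, q=T, b=T

  ((b && w) <-> (g || b)) && !((!q || !b)) = True
    (b && w) <-> (g || b) = True
      b && w = True
      g || b = True
    !((!q || !b)) = True
      !q || !b = False
        !q = False
        !b = False
  !q <-> ((!b || b) && h) = True
    !q = False
    (!b || b) && h = False
      !b || b = True
        !b = False
Both conjuncts True, so the formula holds.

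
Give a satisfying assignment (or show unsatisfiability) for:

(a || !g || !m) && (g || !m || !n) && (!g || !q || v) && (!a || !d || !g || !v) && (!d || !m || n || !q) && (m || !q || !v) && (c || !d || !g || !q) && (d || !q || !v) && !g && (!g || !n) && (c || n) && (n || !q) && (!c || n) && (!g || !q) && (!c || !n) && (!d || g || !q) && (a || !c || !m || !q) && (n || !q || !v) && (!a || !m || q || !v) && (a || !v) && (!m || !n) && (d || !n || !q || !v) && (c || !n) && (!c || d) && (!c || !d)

Unsatisfiable — no assignment works.

Case c = True:
  (!g) forces g = False.
  (!c || n) forces n = True.
  Clause (!c || !n) is falsified — contradiction.
Case c = False:
  (!g) forces g = False.
  (c || n) forces n = True.
  Clause (c || !n) is falsified — contradiction.
Both cases fail, so the formula is unsatisfiable.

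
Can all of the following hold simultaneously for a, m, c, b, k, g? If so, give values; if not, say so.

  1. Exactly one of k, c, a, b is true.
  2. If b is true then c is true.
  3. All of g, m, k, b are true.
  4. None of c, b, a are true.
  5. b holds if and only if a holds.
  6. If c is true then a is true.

Unsatisfiable — no assignment works.

Case b = True:
  Constraint (4) is violated (b=T) — contradiction.
Case b = False:
  Constraint (3) is violated (b=F) — contradiction.
Both cases fail — unsatisfiable.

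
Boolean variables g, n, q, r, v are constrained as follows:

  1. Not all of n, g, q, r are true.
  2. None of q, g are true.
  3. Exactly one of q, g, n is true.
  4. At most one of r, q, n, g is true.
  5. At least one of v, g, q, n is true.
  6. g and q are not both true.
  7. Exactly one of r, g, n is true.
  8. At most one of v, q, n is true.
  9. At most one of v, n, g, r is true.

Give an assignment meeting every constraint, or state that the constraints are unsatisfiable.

g: False, n: True, q: False, r: False, v: False

  (1) {n, g, q, r}: 1/4 true — not all ✓
  (2) {q, g}: 0 true — none ✓
  (3) {q, g, n}: 1 true — exactly one ✓
  (4) {r, q, n, g}: 1 true — at most one ✓
  (5) {v, g, q, n}: 1 true — at least one ✓
  (6) g=F, q=F — not both ✓
  (7) {r, g, n}: 1 true — exactly one ✓
  (8) {v, q, n}: 1 true — at most one ✓
  (9) {v, n, g, r}: 1 true — at most one ✓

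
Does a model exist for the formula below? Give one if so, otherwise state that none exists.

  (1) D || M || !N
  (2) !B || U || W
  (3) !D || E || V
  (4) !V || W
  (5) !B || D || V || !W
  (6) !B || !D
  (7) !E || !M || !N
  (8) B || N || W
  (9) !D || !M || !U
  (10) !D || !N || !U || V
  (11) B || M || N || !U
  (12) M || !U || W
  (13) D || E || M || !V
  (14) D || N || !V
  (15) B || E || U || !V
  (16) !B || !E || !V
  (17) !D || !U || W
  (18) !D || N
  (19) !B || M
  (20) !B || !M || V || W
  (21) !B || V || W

E = False, M = True, U = False, N = True, B = False, V = False, D = False, W = False

Set E = False.
Set M = True.
Set U = False.
Set N = True.
Set B = False.
  then (B || E || U || !V) forces V = False.
  then (!D || E || V) forces D = False.
Set W = False.
All clauses satisfied.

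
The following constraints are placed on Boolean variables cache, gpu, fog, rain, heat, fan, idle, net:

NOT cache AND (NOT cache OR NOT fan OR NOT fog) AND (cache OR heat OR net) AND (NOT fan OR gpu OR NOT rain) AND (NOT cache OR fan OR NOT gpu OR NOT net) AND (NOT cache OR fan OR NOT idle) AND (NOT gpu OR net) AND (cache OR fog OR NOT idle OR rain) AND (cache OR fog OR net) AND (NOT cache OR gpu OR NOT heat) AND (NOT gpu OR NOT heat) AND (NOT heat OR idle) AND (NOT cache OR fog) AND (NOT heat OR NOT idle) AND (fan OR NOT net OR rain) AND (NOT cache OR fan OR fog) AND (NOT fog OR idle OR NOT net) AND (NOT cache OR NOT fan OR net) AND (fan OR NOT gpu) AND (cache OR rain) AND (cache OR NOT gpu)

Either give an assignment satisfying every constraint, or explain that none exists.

cache = False; gpu = False; fog = False; rain = True; heat = False; fan = False; idle = False; net = True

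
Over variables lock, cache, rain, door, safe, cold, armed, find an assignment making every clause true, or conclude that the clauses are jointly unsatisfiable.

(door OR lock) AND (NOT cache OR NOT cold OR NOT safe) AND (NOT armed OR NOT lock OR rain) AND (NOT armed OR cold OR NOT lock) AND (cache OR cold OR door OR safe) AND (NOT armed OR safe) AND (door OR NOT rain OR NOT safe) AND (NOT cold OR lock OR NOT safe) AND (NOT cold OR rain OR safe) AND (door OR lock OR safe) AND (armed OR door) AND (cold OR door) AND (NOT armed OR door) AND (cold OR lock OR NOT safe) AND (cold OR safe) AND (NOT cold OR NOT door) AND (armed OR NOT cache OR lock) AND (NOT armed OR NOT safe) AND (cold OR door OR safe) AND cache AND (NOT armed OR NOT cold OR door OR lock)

lock=T; cache=T; rain=F; door=T; safe=T; cold=F; armed=F

Unit clause (cache) forces cache = True.
Try lock = False:
  (door OR lock) forces door = True.
  (NOT cold OR NOT door) forces cold = False.
  (cold OR lock OR NOT safe) forces safe = False.
  clause (cold OR safe) is falsified — backtrack.
So lock = True.
Set rain = False.
  then (NOT armed OR NOT lock OR rain) forces armed = False.
  then (armed OR door) forces door = True.
  then (NOT cold OR NOT door) forces cold = False.
  then (cold OR safe) forces safe = True.
All clauses satisfied.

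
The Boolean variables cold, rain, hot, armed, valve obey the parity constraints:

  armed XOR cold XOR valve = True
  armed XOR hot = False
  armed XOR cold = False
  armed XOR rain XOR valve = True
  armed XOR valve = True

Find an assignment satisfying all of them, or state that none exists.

cold = False; rain = False; hot = False; armed = False; valve = True

armed XOR cold XOR valve = F XOR F XOR T = True ✓
armed XOR hot = F XOR F = False ✓
armed XOR cold = F XOR F = False ✓
armed XOR rain XOR valve = F XOR F XOR T = True ✓
armed XOR valve = F XOR T = True ✓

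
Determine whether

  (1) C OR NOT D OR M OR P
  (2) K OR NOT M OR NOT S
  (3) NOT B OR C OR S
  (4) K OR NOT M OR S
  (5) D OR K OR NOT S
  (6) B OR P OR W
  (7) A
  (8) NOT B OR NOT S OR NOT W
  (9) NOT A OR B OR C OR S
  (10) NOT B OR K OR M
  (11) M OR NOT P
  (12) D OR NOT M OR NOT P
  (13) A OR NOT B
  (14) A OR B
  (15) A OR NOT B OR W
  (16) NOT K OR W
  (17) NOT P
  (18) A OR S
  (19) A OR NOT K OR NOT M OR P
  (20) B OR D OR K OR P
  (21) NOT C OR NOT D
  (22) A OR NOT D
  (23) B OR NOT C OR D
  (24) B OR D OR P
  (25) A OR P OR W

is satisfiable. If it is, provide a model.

Unit clause (A) forces A = True.
Unit clause (NOT P) forces P = False.
Try W = False:
  (B OR P OR W) forces B = True.
  (NOT K OR W) forces K = False.
  (NOT B OR K OR M) forces M = True.
  (K OR NOT M OR NOT S) forces S = False.
  clause (K OR NOT M OR S) is falsified — backtrack.
So W = True.
Set C = True.
  then (NOT C OR NOT D) forces D = False.
  then (B OR NOT C OR D) forces B = True.
  then (NOT B OR NOT S OR NOT W) forces S = False.
Set M = False.
  then (NOT B OR K OR M) forces K = True.
All clauses satisfied.

W = True, C = True, S = False, D = False, M = False, P = False, B = True, K = True, A = True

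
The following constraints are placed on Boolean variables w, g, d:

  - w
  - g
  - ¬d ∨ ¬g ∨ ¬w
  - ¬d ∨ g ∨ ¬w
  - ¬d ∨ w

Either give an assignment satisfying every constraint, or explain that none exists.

Unit clause (w) forces w = True.
Unit clause (g) forces g = True.
In (¬d ∨ ¬g ∨ ¬w) only ¬d is left, so d = False.
All clauses satisfied.

w: True; g: True; d: False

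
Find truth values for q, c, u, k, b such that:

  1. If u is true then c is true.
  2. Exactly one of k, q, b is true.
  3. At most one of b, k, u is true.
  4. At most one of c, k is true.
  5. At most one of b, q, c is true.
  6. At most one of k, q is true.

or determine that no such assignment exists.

q = False; c = False; u = False; k = True; b = False

  (1) u=F ⇒ c: vacuous ✓
  (2) {k, q, b}: 1 true — exactly one ✓
  (3) {b, k, u}: 1 true — at most one ✓
  (4) {c, k}: 1 true — at most one ✓
  (5) {b, q, c}: 0 true — at most one ✓
  (6) {k, q}: 1 true — at most one ✓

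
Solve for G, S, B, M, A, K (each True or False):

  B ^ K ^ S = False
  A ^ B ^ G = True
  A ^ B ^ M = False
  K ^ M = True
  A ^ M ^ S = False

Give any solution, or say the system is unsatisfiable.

G = False; S = True; B = True; M = True; A = False; K = False

B ^ K ^ S = T ^ F ^ T = False ✓
A ^ B ^ G = F ^ T ^ F = True ✓
A ^ B ^ M = F ^ T ^ T = False ✓
K ^ M = F ^ T = True ✓
A ^ M ^ S = F ^ T ^ T = False ✓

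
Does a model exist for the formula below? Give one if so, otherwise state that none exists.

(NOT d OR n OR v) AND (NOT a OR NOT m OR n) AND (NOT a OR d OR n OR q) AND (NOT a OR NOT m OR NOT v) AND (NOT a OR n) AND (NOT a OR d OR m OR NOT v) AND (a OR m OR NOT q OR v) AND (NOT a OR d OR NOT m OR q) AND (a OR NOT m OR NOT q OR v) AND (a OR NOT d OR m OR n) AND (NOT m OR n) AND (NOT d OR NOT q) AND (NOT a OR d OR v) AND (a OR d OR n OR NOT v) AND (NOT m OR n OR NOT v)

Set a = False.
Set d = False.
Set n = True.
Set m = False.
Set q = True.
  then (a OR m OR NOT q OR v) forces v = True.
All clauses satisfied.

a = False; d = False; n = True; m = False; q = True; v = True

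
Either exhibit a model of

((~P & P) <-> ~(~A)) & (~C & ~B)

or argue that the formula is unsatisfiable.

P: True; C: False; B: False; A: False

  (~P & P) <-> ~(~A) = True
    ~P & P = False
      ~P = False
    ~(~A) = False
      ~A = True
  ~C & ~B = True
    ~C = True
    ~B = True
Both conjuncts True, so the formula holds.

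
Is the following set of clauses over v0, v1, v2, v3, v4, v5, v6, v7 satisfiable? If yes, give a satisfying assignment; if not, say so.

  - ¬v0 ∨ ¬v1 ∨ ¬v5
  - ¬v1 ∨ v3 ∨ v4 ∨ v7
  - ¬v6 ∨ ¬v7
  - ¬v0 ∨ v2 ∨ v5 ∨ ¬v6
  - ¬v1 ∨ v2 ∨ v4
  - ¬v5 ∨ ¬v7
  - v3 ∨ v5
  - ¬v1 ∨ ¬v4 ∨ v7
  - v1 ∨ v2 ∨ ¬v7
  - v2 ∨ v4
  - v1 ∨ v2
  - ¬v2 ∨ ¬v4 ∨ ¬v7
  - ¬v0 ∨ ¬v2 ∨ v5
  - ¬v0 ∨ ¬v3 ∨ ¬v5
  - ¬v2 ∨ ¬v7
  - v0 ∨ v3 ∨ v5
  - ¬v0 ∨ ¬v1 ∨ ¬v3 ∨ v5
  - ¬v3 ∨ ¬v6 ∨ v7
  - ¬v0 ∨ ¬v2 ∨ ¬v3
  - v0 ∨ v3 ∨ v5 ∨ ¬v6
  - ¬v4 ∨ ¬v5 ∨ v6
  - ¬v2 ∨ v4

Set v0 = False.
Set v1 = True.
Try v2 = True:
  (¬v2 ∨ ¬v7) forces v7 = False.
  (¬v1 ∨ ¬v4 ∨ v7) forces v4 = False.
  clause (¬v2 ∨ v4) is falsified — backtrack.
So v2 = False.
  then (¬v1 ∨ v2 ∨ v4) forces v4 = True.
  then (¬v1 ∨ ¬v4 ∨ v7) forces v7 = True.
  then (¬v6 ∨ ¬v7) forces v6 = False.
  then (¬v5 ∨ ¬v7) forces v5 = False.
  then (v3 ∨ v5) forces v3 = True.
All clauses satisfied.

v0=F; v1=T; v2=F; v3=T; v4=T; v5=F; v6=F; v7=T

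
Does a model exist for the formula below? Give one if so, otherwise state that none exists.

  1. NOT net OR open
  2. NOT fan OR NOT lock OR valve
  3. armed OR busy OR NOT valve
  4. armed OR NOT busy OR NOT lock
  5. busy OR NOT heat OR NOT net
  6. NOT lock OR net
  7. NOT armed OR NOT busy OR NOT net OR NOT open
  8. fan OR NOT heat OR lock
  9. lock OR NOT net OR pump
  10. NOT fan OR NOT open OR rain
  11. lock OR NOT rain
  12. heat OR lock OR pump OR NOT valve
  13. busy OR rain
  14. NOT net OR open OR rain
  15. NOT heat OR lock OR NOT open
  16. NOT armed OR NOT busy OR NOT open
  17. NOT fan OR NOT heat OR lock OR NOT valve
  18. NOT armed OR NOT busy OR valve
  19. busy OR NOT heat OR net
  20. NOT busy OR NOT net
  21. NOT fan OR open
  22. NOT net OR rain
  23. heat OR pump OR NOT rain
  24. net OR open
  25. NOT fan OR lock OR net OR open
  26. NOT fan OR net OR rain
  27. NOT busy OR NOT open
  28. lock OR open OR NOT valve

Try busy = True:
  (NOT busy OR NOT net) forces net = False.
  (NOT lock OR net) forces lock = False.
  (lock OR NOT rain) forces rain = False.
  (net OR open) forces open = True.
  clause (NOT busy OR NOT open) is falsified — backtrack.
So busy = False.
  then (busy OR rain) forces rain = True.
  then (lock OR NOT rain) forces lock = True.
  then (NOT lock OR net) forces net = True.
  then (NOT net OR open) forces open = True.
  then (busy OR NOT heat OR NOT net) forces heat = False.
  then (heat OR pump OR NOT rain) forces pump = True.
Set valve = False.
  then (NOT fan OR NOT lock OR valve) forces fan = False.
Set armed = False.
All clauses satisfied.

busy: False; valve: False; pump: True; lock: True; open: True; net: True; rain: True; fan: False; heat: False; armed: False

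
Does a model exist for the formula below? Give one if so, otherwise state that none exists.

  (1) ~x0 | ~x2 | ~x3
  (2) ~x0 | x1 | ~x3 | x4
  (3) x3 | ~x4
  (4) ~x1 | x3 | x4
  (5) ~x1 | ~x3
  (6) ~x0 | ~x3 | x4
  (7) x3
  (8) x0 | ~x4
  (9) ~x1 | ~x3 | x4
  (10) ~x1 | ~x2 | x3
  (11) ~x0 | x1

Unit clause (x3) forces x3 = True.
In (~x1 | ~x3) only ~x1 is left, so x1 = False.
In (~x0 | x1) only ~x0 is left, so x0 = False.
In (x0 | ~x4) only ~x4 is left, so x4 = False.
Set x2 = True.
All clauses satisfied.

x0=F, x1=F, x2=T, x3=T, x4=F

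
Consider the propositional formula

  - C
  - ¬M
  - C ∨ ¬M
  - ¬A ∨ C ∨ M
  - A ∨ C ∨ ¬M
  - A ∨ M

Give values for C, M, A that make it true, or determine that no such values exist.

Unit clause (C) forces C = True.
Unit clause (¬M) forces M = False.
In (A ∨ M) only A is left, so A = True.
Check each clause:
  (C): C holds.
  (¬M): ¬M holds.
  (C ∨ ¬M): C holds.
  (¬A ∨ C ∨ M): C holds.
  (A ∨ C ∨ ¬M): A holds.
  (A ∨ M): A holds.
All clauses satisfied.

C=T, M=F, A=T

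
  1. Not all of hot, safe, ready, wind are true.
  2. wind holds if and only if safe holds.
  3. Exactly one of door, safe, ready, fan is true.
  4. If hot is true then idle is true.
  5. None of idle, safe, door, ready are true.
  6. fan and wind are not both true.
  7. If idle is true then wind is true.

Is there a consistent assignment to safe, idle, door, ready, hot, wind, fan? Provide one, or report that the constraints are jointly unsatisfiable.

safe=F, idle=F, door=F, ready=F, hot=F, wind=F, fan=T

  (1) {hot, safe, ready, wind}: 0/4 true — not all ✓
  (2) wind=F, safe=F — same ✓
  (3) {door, safe, ready, fan}: 1 true — exactly one ✓
  (4) hot=F ⇒ idle: vacuous ✓
  (5) {idle, safe, door, ready}: 0 true — none ✓
  (6) fan=T, wind=F — not both ✓
  (7) idle=F ⇒ wind: vacuous ✓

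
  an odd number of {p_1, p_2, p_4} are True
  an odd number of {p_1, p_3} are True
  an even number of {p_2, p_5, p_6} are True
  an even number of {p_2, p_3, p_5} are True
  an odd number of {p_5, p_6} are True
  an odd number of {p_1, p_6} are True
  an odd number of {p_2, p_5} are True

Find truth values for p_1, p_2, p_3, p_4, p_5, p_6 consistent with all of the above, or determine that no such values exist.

p_1: False; p_2: True; p_3: True; p_4: False; p_5: False; p_6: True

{p_1, p_2, p_4}: 1 true → odd ✓
{p_1, p_3}: 1 true → odd ✓
{p_2, p_5, p_6}: 2 true → even ✓
{p_2, p_3, p_5}: 2 true → even ✓
{p_5, p_6}: 1 true → odd ✓
{p_1, p_6}: 1 true → odd ✓
{p_2, p_5}: 1 true → odd ✓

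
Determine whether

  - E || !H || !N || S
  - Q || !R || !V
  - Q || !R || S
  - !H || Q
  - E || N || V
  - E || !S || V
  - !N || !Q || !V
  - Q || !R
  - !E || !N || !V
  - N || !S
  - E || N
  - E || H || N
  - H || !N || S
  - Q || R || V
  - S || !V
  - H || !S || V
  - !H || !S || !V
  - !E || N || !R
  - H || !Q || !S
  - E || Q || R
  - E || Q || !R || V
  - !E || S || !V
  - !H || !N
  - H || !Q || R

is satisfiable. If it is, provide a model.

Set S = False.
  then (S || !V) forces V = False.
Try Q = False:
  (Q || !R || S) forces R = False.
  clause (Q || R || V) is falsified — backtrack.
So Q = True.
Try H = False:
  (H || !N || S) forces N = False.
  (E || N || V) forces E = True.
  (!E || N || !R) forces R = False.
  clause (H || !Q || R) is falsified — backtrack.
So H = True.
  then (!H || !N) forces N = False.
  then (E || N || V) forces E = True.
  then (!E || N || !R) forces R = False.
All clauses satisfied.

S=F, Q=T, V=F, H=T, E=T, N=F, R=F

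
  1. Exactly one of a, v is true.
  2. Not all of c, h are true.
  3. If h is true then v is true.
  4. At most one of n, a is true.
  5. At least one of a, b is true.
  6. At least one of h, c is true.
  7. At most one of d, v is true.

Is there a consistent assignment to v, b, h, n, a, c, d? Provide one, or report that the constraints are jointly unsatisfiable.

v: True, b: True, h: False, n: True, a: False, c: True, d: False

  (1) {a, v}: 1 true — exactly one ✓
  (2) {c, h}: 1/2 true — not all ✓
  (3) h=F ⇒ v: vacuous ✓
  (4) {n, a}: 1 true — at most one ✓
  (5) {a, b}: 1 true — at least one ✓
  (6) {h, c}: 1 true — at least one ✓
  (7) {d, v}: 1 true — at most one ✓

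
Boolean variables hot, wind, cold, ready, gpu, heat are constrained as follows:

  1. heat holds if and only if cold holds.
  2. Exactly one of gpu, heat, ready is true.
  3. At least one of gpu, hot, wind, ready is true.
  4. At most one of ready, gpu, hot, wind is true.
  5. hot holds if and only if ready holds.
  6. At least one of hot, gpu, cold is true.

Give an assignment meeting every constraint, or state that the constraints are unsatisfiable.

hot=F; wind=T; cold=T; ready=F; gpu=F; heat=T

  (1) heat=T, cold=T — same ✓
  (2) {gpu, heat, ready}: 1 true — exactly one ✓
  (3) {gpu, hot, wind, ready}: 1 true — at least one ✓
  (4) {ready, gpu, hot, wind}: 1 true — at most one ✓
  (5) hot=F, ready=F — same ✓
  (6) {hot, gpu, cold}: 1 true — at least one ✓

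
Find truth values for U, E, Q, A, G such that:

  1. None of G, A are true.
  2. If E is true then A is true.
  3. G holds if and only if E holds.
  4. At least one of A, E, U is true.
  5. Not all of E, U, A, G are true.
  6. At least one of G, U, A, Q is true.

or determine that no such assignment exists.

U: True; E: False; Q: False; A: False; G: False

  (1) {G, A}: 0 true — none ✓
  (2) E=F ⇒ A: vacuous ✓
  (3) G=F, E=F — same ✓
  (4) {A, E, U}: 1 true — at least one ✓
  (5) {E, U, A, G}: 1/4 true — not all ✓
  (6) {G, U, A, Q}: 1 true — at least one ✓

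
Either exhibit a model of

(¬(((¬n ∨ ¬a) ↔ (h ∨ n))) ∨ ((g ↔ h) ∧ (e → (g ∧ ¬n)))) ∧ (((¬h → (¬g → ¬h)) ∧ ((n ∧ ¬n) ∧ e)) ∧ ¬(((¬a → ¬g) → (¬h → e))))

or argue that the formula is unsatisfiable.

Case e = True: the conjunct ¬(((¬a → ¬g) → (¬h → e))) becomes ¬(((¬a → ¬g) → True)) = False.
Case e = False: the conjunct e is False.
Both cases fail — unsatisfiable.

Unsatisfiable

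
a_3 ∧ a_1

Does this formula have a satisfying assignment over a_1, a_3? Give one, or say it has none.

a_1: True; a_3: True

Both conjuncts True, so the formula holds.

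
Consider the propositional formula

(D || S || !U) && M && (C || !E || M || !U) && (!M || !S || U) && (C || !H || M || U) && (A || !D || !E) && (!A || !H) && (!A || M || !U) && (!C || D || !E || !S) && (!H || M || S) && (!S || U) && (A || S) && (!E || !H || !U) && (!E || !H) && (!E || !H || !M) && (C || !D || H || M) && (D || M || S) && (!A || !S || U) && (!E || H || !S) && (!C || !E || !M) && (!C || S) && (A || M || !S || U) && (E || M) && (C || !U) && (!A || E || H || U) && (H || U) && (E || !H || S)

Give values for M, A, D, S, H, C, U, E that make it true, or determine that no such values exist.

Unit clause (M) forces M = True.
Set A = False.
  then (A || S) forces S = True.
  then (!M || !S || U) forces U = True.
  then (C || !U) forces C = True.
  then (!C || !E || !M) forces E = False.
Set D = True.
Set H = False.
All clauses satisfied.

M = True, A = False, D = True, S = True, H = False, C = True, U = True, E = False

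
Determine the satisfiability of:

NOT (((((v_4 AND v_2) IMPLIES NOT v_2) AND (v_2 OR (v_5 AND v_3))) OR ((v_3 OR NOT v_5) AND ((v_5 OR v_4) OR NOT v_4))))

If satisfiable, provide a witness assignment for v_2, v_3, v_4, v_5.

v_2 = False; v_3 = False; v_4 = True; v_5 = True

  NOT (((((v_4 AND v_2) IMPLIES NOT v_2) AND (v_2 OR (v_5 AND v_3))) OR ((v_3 OR NOT v_5) AND ((v_5 OR v_4) OR NOT v_4)))) = True
    (((v_4 AND v_2) IMPLIES NOT v_2) AND (v_2 OR (v_5 AND v_3))) OR ((v_3 OR NOT v_5) AND ((v_5 OR v_4) OR NOT v_4)) = False
      ((v_4 AND v_2) IMPLIES NOT v_2) AND (v_2 OR (v_5 AND v_3)) = False
        (v_4 AND v_2) IMPLIES NOT v_2 = True
          v_4 AND v_2 = False
          NOT v_2 = True
        v_2 OR (v_5 AND v_3) = False
          v_5 AND v_3 = False
      (v_3 OR NOT v_5) AND ((v_5 OR v_4) OR NOT v_4) = False
        v_3 OR NOT v_5 = False
          NOT v_5 = False
        (v_5 OR v_4) OR NOT v_4 = True
          v_5 OR v_4 = True
          NOT v_4 = False
The formula evaluates to True.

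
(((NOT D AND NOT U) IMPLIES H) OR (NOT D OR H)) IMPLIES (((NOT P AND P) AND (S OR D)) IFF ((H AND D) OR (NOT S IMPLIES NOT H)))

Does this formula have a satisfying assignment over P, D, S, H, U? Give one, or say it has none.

P = False, D = False, S = False, H = True, U = False

  (((NOT D AND NOT U) IMPLIES H) OR (NOT D OR H)) IMPLIES (((NOT P AND P) AND (S OR D)) IFF ((H AND D) OR (NOT S IMPLIES NOT H))) = True
    ((NOT D AND NOT U) IMPLIES H) OR (NOT D OR H) = True
      (NOT D AND NOT U) IMPLIES H = True
        NOT D AND NOT U = True
          NOT D = True
          NOT U = True
      NOT D OR H = True
        NOT D = True
    ((NOT P AND P) AND (S OR D)) IFF ((H AND D) OR (NOT S IMPLIES NOT H)) = True
      (NOT P AND P) AND (S OR D) = False
        NOT P AND P = False
          NOT P = True
        S OR D = False
      (H AND D) OR (NOT S IMPLIES NOT H) = False
        H AND D = False
        NOT S IMPLIES NOT H = False
          NOT S = True
          NOT H = False
The formula evaluates to True.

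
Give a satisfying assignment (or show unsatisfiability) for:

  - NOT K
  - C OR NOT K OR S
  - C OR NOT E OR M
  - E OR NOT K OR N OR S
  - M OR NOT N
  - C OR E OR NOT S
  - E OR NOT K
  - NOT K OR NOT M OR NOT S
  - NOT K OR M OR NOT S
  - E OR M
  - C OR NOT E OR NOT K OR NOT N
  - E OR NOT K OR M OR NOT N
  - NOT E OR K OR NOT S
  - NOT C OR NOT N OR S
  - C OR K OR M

N: False, S: False, C: True, K: False, M: True, E: True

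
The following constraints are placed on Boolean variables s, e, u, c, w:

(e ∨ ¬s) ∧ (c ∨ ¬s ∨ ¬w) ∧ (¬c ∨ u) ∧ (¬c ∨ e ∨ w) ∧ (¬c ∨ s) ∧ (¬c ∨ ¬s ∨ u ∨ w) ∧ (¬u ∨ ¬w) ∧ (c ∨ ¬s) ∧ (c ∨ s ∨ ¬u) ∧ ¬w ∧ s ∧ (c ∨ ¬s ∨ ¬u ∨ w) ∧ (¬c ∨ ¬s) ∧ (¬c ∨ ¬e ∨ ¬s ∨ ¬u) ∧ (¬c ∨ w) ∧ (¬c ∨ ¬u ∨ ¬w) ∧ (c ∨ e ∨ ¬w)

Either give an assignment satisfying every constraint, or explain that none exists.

Case s = True:
  (e ∨ ¬s) forces e = True.
  (c ∨ ¬s) forces c = True.
  Clause (¬c ∨ ¬s) is falsified — contradiction.
Case s = False:
  Clause (s) is falsified — contradiction.
Both cases fail, so the formula is unsatisfiable.

The formula is unsatisfiable.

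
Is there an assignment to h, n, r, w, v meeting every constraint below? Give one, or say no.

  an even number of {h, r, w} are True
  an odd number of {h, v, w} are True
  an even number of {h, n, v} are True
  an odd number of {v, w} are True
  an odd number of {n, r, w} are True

h = False, n = True, r = False, w = False, v = True

{h, r, w}: 0 true → even ✓
{h, v, w}: 1 true → odd ✓
{h, n, v}: 2 true → even ✓
{v, w}: 1 true → odd ✓
{n, r, w}: 1 true → odd ✓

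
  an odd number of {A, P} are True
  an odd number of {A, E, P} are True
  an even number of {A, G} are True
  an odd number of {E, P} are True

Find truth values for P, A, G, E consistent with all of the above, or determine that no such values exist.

P=T; A=F; G=F; E=F

{A, P}: 1 true → odd ✓
{A, E, P}: 1 true → odd ✓
{A, G}: 0 true → even ✓
{E, P}: 1 true → odd ✓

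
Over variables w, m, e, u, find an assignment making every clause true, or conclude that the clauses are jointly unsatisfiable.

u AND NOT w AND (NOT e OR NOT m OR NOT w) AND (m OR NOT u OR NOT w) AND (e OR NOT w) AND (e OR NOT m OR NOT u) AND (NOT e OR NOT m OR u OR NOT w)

w = False, m = True, e = True, u = True

Unit clause (u) forces u = True.
Unit clause (NOT w) forces w = False.
Set m = True.
  then (e OR NOT m OR NOT u) forces e = True.
Check each clause:
  (u): u holds.
  (NOT w): NOT w holds.
  (NOT e OR NOT m OR NOT w): NOT w holds.
  (m OR NOT u OR NOT w): m holds.
  (e OR NOT w): e holds.
  (e OR NOT m OR NOT u): e holds.
  (NOT e OR NOT m OR u OR NOT w): u holds.
All clauses satisfied.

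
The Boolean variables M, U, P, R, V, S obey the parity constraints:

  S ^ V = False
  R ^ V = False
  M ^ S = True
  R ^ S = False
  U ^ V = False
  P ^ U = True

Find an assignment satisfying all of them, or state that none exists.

M=F; U=T; P=F; R=T; V=T; S=T

S ^ V = T ^ T = False ✓
R ^ V = T ^ T = False ✓
M ^ S = F ^ T = True ✓
R ^ S = T ^ T = False ✓
U ^ V = T ^ T = False ✓
P ^ U = F ^ T = True ✓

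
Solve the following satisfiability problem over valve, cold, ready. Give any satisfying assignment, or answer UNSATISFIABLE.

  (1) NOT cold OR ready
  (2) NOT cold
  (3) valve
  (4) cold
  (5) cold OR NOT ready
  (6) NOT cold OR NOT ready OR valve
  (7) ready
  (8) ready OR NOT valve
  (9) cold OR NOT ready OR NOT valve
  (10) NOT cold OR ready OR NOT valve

Case cold = True:
  Clause (NOT cold) is falsified — contradiction.
Case cold = False:
  Clause (cold) is falsified — contradiction.
Both cases fail, so the formula is unsatisfiable.

Unsatisfiable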